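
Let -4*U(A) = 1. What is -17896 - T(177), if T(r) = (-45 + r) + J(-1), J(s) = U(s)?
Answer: -72111/4 ≈ -18028.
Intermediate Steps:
U(A) = -¼ (U(A) = -¼*1 = -¼)
J(s) = -¼
T(r) = -181/4 + r (T(r) = (-45 + r) - ¼ = -181/4 + r)
-17896 - T(177) = -17896 - (-181/4 + 177) = -17896 - 1*527/4 = -17896 - 527/4 = -72111/4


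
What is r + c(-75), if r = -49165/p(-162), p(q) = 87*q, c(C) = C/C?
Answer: 63259/14094 ≈ 4.4884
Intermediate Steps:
c(C) = 1
r = 49165/14094 (r = -49165/(87*(-162)) = -49165/(-14094) = -49165*(-1/14094) = 49165/14094 ≈ 3.4884)
r + c(-75) = 49165/14094 + 1 = 63259/14094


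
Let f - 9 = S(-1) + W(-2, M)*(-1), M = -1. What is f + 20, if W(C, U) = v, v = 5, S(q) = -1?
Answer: 23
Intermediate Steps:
W(C, U) = 5
f = 3 (f = 9 + (-1 + 5*(-1)) = 9 + (-1 - 5) = 9 - 6 = 3)
f + 20 = 3 + 20 = 23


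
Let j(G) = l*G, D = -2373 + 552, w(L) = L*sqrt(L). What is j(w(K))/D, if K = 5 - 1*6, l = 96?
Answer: 32*I/607 ≈ 0.052718*I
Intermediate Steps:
K = -1 (K = 5 - 6 = -1)
w(L) = L**(3/2)
D = -1821
j(G) = 96*G
j(w(K))/D = (96*(-1)**(3/2))/(-1821) = (96*(-I))*(-1/1821) = -96*I*(-1/1821) = 32*I/607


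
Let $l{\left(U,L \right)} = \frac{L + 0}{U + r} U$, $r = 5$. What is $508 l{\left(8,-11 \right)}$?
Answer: $- \frac{44704}{13} \approx -3438.8$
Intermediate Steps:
$l{\left(U,L \right)} = \frac{L U}{5 + U}$ ($l{\left(U,L \right)} = \frac{L + 0}{U + 5} U = \frac{L}{5 + U} U = \frac{L U}{5 + U}$)
$508 l{\left(8,-11 \right)} = 508 \left(\left(-11\right) 8 \frac{1}{5 + 8}\right) = 508 \left(\left(-11\right) 8 \cdot \frac{1}{13}\right) = 508 \left(- \frac{88}{13}\right) = - \frac{44704}{13}$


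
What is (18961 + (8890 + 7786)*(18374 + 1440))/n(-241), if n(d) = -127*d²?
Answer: -330437225/7376287 ≈ -44.797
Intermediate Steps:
(18961 + (8890 + 7786)*(18374 + 1440))/n(-241) = (18961 + (8890 + 7786)*(18374 + 1440))/((-127*(-241)²)) = (18961 + 16676*19814)/((-127*58081)) = (18961 + 330418264)/(-7376287) = 330437225*(-1/7376287) = -330437225/7376287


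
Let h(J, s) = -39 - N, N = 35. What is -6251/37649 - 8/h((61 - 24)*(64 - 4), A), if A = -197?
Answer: -80691/1393013 ≈ -0.057926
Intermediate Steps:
h(J, s) = -74 (h(J, s) = -39 - 1*35 = -39 - 35 = -74)
-6251/37649 - 8/h((61 - 24)*(64 - 4), A) = -6251/37649 - 8/(-74) = -6251*1/37649 - 8*(-1/74) = -6251/37649 + 4/37 = -80691/1393013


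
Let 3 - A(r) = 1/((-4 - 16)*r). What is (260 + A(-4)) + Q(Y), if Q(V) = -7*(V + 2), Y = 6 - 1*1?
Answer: 17119/80 ≈ 213.99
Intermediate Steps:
Y = 5 (Y = 6 - 1 = 5)
Q(V) = -14 - 7*V (Q(V) = -7*(2 + V) = -14 - 7*V)
A(r) = 3 + 1/(20*r) (A(r) = 3 - 1/((-4 - 16)*r) = 3 - 1/((-20)*r) = 3 - (-1)/(20*r) = 3 + 1/(20*r))
(260 + A(-4)) + Q(Y) = (260 + (3 + (1/20)/(-4))) + (-14 - 7*5) = (260 + (3 + (1/20)*(-¼))) + (-14 - 35) = (260 + (3 - 1/80)) - 49 = (260 + 239/80) - 49 = 21039/80 - 49 = 17119/80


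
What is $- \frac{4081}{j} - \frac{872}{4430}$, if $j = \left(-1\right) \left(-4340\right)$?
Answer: $- \frac{312333}{274660} \approx -1.1372$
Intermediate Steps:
$j = 4340$
$- \frac{4081}{j} - \frac{872}{4430} = - \frac{4081}{4340} - \frac{872}{4430} = \left(-4081\right) \frac{1}{4340} - \frac{436}{2215} = - \frac{583}{620} - \frac{436}{2215} = - \frac{312333}{274660}$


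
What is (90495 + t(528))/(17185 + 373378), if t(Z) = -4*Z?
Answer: 88383/390563 ≈ 0.22630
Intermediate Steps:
(90495 + t(528))/(17185 + 373378) = (90495 - 4*528)/(17185 + 373378) = (90495 - 2112)/390563 = 88383*(1/390563) = 88383/390563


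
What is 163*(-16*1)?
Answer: -2608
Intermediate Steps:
163*(-16*1) = 163*(-16) = -2608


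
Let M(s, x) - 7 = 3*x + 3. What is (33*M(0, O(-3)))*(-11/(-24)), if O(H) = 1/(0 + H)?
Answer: 1089/8 ≈ 136.13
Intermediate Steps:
O(H) = 1/H
M(s, x) = 10 + 3*x (M(s, x) = 7 + (3*x + 3) = 7 + (3 + 3*x) = 10 + 3*x)
(33*M(0, O(-3)))*(-11/(-24)) = (33*(10 + 3/(-3)))*(-11/(-24)) = (33*(10 + 3*(-⅓)))*(-11*(-1/24)) = (33*(10 - 1))*(11/24) = (33*9)*(11/24) = 297*(11/24) = 1089/8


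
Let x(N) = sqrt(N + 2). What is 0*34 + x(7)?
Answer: 3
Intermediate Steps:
x(N) = sqrt(2 + N)
0*34 + x(7) = 0*34 + sqrt(2 + 7) = 0 + sqrt(9) = 0 + 3 = 3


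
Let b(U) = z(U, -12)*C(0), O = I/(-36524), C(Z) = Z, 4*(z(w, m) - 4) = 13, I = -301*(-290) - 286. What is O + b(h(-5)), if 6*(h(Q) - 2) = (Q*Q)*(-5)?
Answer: -21751/9131 ≈ -2.3821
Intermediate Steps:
I = 87004 (I = 87290 - 286 = 87004)
z(w, m) = 29/4 (z(w, m) = 4 + (1/4)*13 = 4 + 13/4 = 29/4)
h(Q) = 2 - 5*Q**2/6 (h(Q) = 2 + ((Q*Q)*(-5))/6 = 2 + (Q**2*(-5))/6 = 2 + (-5*Q**2)/6 = 2 - 5*Q**2/6)
O = -21751/9131 (O = 87004/(-36524) = 87004*(-1/36524) = -21751/9131 ≈ -2.3821)
b(U) = 0 (b(U) = (29/4)*0 = 0)
O + b(h(-5)) = -21751/9131 + 0 = -21751/9131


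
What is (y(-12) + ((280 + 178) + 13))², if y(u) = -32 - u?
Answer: 203401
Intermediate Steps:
(y(-12) + ((280 + 178) + 13))² = ((-32 - 1*(-12)) + ((280 + 178) + 13))² = ((-32 + 12) + (458 + 13))² = (-20 + 471)² = 451² = 203401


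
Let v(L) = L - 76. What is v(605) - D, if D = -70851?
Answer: 71380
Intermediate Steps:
v(L) = -76 + L
v(605) - D = (-76 + 605) - 1*(-70851) = 529 + 70851 = 71380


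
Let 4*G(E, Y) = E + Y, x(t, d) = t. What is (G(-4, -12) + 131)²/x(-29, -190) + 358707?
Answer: 10386374/29 ≈ 3.5815e+5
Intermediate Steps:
G(E, Y) = E/4 + Y/4 (G(E, Y) = (E + Y)/4 = E/4 + Y/4)
(G(-4, -12) + 131)²/x(-29, -190) + 358707 = (((¼)*(-4) + (¼)*(-12)) + 131)²/(-29) + 358707 = ((-1 - 3) + 131)²*(-1/29) + 358707 = (-4 + 131)²*(-1/29) + 358707 = 127²*(-1/29) + 358707 = 16129*(-1/29) + 358707 = -16129/29 + 358707 = 10386374/29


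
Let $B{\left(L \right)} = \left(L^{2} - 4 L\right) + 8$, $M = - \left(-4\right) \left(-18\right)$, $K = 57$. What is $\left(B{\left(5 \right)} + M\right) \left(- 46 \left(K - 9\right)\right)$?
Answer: $130272$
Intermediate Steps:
$M = -72$ ($M = \left(-1\right) 72 = -72$)
$B{\left(L \right)} = 8 + L^{2} - 4 L$
$\left(B{\left(5 \right)} + M\right) \left(- 46 \left(K - 9\right)\right) = \left(\left(8 + 5^{2} - 20\right) - 72\right) \left(- 46 \left(57 - 9\right)\right) = \left(\left(8 + 25 - 20\right) - 72\right) \left(\left(-46\right) 48\right) = \left(13 - 72\right) \left(-2208\right) = \left(-59\right) \left(-2208\right) = 130272$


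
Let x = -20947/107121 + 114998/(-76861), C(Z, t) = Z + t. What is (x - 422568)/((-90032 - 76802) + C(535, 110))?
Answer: 3479196785728933/1368305029783209 ≈ 2.5427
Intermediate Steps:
x = -13928708125/8233427181 (x = -20947*1/107121 + 114998*(-1/76861) = -20947/107121 - 114998/76861 = -13928708125/8233427181 ≈ -1.6917)
(x - 422568)/((-90032 - 76802) + C(535, 110)) = (-13928708125/8233427181 - 422568)/((-90032 - 76802) + (535 + 110)) = -3479196785728933/(8233427181*(-166834 + 645)) = -3479196785728933/8233427181/(-166189) = -3479196785728933/8233427181*(-1/166189) = 3479196785728933/1368305029783209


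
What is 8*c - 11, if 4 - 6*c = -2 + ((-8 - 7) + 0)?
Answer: 17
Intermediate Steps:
c = 7/2 (c = ⅔ - (-2 + ((-8 - 7) + 0))/6 = ⅔ - (-2 + (-15 + 0))/6 = ⅔ - (-2 - 15)/6 = ⅔ - ⅙*(-17) = ⅔ + 17/6 = 7/2 ≈ 3.5000)
8*c - 11 = 8*(7/2) - 11 = 28 - 11 = 17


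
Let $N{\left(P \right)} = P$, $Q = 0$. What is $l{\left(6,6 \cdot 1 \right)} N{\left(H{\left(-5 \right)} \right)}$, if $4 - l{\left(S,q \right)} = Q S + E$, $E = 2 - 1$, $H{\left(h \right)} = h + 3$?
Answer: $-6$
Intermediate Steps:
$H{\left(h \right)} = 3 + h$
$E = 1$ ($E = 2 - 1 = 1$)
$l{\left(S,q \right)} = 3$ ($l{\left(S,q \right)} = 4 - \left(0 S + 1\right) = 4 - \left(0 + 1\right) = 4 - 1 = 3$)
$l{\left(6,6 \cdot 1 \right)} N{\left(H{\left(-5 \right)} \right)} = 3 \left(3 - 5\right) = 3 \left(-2\right) = -6$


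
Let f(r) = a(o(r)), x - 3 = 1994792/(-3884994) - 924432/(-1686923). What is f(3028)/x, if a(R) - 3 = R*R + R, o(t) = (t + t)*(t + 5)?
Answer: 1105534229080818232102386105/9943704734389 ≈ 1.1118e+14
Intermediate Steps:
o(t) = 2*t*(5 + t) (o(t) = (2*t)*(5 + t) = 2*t*(5 + t))
a(R) = 3 + R + R² (a(R) = 3 + (R*R + R) = 3 + (R² + R) = 3 + (R + R²) = 3 + R + R²)
x = 9943704734389/3276842866731 (x = 3 + (1994792/(-3884994) - 924432/(-1686923)) = 3 + (1994792*(-1/3884994) - 924432*(-1/1686923)) = 3 + (-997396/1942497 + 924432/1686923) = 3 + 113176134196/3276842866731 = 9943704734389/3276842866731 ≈ 3.0345)
f(r) = 3 + 2*r*(5 + r) + 4*r²*(5 + r)² (f(r) = 3 + 2*r*(5 + r) + (2*r*(5 + r))² = 3 + 2*r*(5 + r) + 4*r²*(5 + r)²)
f(3028)/x = (3 + 2*3028*(5 + 3028) + 4*3028²*(5 + 3028)²)/(9943704734389/3276842866731) = (3 + 2*3028*3033 + 4*9168784*3033²)*(3276842866731/9943704734389) = (3 + 18367848 + 4*9168784*9199089)*(3276842866731/9943704734389) = (3 + 18367848 + 337377840151104)*(3276842866731/9943704734389) = 337377858518955*(3276842866731/9943704734389) = 1105534229080818232102386105/9943704734389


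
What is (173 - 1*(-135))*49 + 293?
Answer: 15385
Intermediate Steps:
(173 - 1*(-135))*49 + 293 = (173 + 135)*49 + 293 = 308*49 + 293 = 15092 + 293 = 15385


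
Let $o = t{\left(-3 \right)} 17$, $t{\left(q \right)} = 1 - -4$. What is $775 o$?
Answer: $65875$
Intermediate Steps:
$t{\left(q \right)} = 5$ ($t{\left(q \right)} = 1 + 4 = 5$)
$o = 85$ ($o = 5 \cdot 17 = 85$)
$775 o = 775 \cdot 85 = 65875$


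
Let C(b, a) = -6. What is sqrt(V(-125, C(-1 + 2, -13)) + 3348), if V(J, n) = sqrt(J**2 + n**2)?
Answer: sqrt(3348 + sqrt(15661)) ≈ 58.933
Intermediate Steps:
sqrt(V(-125, C(-1 + 2, -13)) + 3348) = sqrt(sqrt((-125)**2 + (-6)**2) + 3348) = sqrt(sqrt(15625 + 36) + 3348) = sqrt(sqrt(15661) + 3348) = sqrt(3348 + sqrt(15661))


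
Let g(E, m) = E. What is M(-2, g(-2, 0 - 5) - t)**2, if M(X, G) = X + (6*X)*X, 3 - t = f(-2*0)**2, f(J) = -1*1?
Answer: 484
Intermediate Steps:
f(J) = -1
t = 2 (t = 3 - 1*(-1)**2 = 3 - 1*1 = 3 - 1 = 2)
M(X, G) = X + 6*X**2
M(-2, g(-2, 0 - 5) - t)**2 = (-2*(1 + 6*(-2)))**2 = (-2*(1 - 12))**2 = (-2*(-11))**2 = 22**2 = 484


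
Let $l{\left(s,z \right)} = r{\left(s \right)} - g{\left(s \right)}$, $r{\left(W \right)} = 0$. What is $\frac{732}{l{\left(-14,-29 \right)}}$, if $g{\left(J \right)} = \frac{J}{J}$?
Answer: $-732$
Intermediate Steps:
$g{\left(J \right)} = 1$
$l{\left(s,z \right)} = -1$ ($l{\left(s,z \right)} = 0 - 1 = -1$)
$\frac{732}{l{\left(-14,-29 \right)}} = \frac{732}{-1} = 732 \left(-1\right) = -732$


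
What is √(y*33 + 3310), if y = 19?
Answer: √3937 ≈ 62.746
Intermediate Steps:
√(y*33 + 3310) = √(19*33 + 3310) = √(627 + 3310) = √3937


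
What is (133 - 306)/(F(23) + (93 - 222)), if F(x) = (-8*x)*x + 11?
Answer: 173/4350 ≈ 0.039770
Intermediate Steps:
F(x) = 11 - 8*x² (F(x) = -8*x² + 11 = 11 - 8*x²)
(133 - 306)/(F(23) + (93 - 222)) = (133 - 306)/((11 - 8*23²) + (93 - 222)) = -173/((11 - 8*529) - 129) = -173/((11 - 4232) - 129) = -173/(-4221 - 129) = -173/(-4350) = -173*(-1/4350) = 173/4350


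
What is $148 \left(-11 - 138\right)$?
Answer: $-22052$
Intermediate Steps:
$148 \left(-11 - 138\right) = 148 \left(-149\right) = -22052$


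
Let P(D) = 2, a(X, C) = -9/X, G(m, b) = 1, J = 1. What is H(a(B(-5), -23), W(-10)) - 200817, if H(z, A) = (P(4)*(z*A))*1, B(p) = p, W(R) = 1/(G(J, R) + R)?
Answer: -1004087/5 ≈ -2.0082e+5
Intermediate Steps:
W(R) = 1/(1 + R)
H(z, A) = 2*A*z (H(z, A) = (2*(z*A))*1 = (2*(A*z))*1 = (2*A*z)*1 = 2*A*z)
H(a(B(-5), -23), W(-10)) - 200817 = 2*(-9/(-5))/(1 - 10) - 200817 = 2*(-9*(-⅕))/(-9) - 200817 = 2*(-⅑)*(9/5) - 200817 = -⅖ - 200817 = -1004087/5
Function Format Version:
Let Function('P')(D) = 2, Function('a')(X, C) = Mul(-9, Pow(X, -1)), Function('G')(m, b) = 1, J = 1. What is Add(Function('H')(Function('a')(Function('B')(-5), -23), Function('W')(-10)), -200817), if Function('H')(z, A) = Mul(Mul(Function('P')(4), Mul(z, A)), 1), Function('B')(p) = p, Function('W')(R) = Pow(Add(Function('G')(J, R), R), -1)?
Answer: Rational(-1004087, 5) ≈ -2.0082e+5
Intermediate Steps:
Function('W')(R) = Pow(Add(1, R), -1)
Function('H')(z, A) = Mul(2, A, z) (Function('H')(z, A) = Mul(Mul(2, Mul(z, A)), 1) = Mul(Mul(2, Mul(A, z)), 1) = Mul(Mul(2, A, z), 1) = Mul(2, A, z))
Add(Function('H')(Function('a')(Function('B')(-5), -23), Function('W')(-10)), -200817) = Add(Mul(2, Pow(Add(1, -10), -1), Mul(-9, Pow(-5, -1))), -200817) = Add(Mul(2, Pow(-9, -1), Mul(-9, Rational(-1, 5))), -200817) = Add(Mul(2, Rational(-1, 9), Rational(9, 5)), -200817) = Add(Rational(-2, 5), -200817) = Rational(-1004087, 5)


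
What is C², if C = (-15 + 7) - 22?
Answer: 900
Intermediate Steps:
C = -30 (C = -8 - 22 = -30)
C² = (-30)² = 900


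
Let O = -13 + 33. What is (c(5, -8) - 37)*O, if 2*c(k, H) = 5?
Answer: -690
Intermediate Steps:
O = 20
c(k, H) = 5/2 (c(k, H) = (½)*5 = 5/2)
(c(5, -8) - 37)*O = (5/2 - 37)*20 = -69/2*20 = -690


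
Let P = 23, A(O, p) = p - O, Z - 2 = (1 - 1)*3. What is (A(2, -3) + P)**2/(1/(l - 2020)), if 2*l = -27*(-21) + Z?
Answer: -562302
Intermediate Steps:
Z = 2 (Z = 2 + (1 - 1)*3 = 2 + 0*3 = 2 + 0 = 2)
l = 569/2 (l = (-27*(-21) + 2)/2 = (567 + 2)/2 = (1/2)*569 = 569/2 ≈ 284.50)
(A(2, -3) + P)**2/(1/(l - 2020)) = ((-3 - 1*2) + 23)**2/(1/(569/2 - 2020)) = ((-3 - 2) + 23)**2/(1/(-3471/2)) = (-5 + 23)**2/(-2/3471) = 18**2*(-3471/2) = 324*(-3471/2) = -562302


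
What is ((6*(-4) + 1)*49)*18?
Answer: -20286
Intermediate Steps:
((6*(-4) + 1)*49)*18 = ((-24 + 1)*49)*18 = -23*49*18 = -1127*18 = -20286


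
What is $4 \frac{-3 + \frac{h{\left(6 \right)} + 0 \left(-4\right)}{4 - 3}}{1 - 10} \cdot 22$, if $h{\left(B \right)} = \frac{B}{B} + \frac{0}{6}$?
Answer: $\frac{176}{9} \approx 19.556$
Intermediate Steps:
$h{\left(B \right)} = 1$ ($h{\left(B \right)} = 1 + 0 \cdot \frac{1}{6} = 1 + 0 = 1$)
$4 \frac{-3 + \frac{h{\left(6 \right)} + 0 \left(-4\right)}{4 - 3}}{1 - 10} \cdot 22 = 4 \frac{-3 + \frac{1 + 0 \left(-4\right)}{4 - 3}}{1 - 10} \cdot 22 = 4 \frac{-3 + \frac{1 + 0}{1}}{-9} \cdot 22 = 4 \left(-3 + 1 \cdot 1\right) \left(- \frac{1}{9}\right) 22 = 4 \left(-3 + 1\right) \left(- \frac{1}{9}\right) 22 = 4 \left(\left(-2\right) \left(- \frac{1}{9}\right)\right) 22 = 4 \cdot \frac{2}{9} \cdot 22 = \frac{8}{9} \cdot 22 = \frac{176}{9}$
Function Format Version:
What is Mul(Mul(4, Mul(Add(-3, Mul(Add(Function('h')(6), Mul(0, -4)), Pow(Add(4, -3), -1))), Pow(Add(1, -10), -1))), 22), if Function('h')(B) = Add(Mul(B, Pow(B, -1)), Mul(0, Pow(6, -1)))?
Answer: Rational(176, 9) ≈ 19.556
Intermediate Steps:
Function('h')(B) = 1 (Function('h')(B) = Add(1, Mul(0, Rational(1, 6))) = Add(1, 0) = 1)
Mul(Mul(4, Mul(Add(-3, Mul(Add(Function('h')(6), Mul(0, -4)), Pow(Add(4, -3), -1))), Pow(Add(1, -10), -1))), 22) = Mul(Mul(4, Mul(Add(-3, Mul(Add(1, Mul(0, -4)), Pow(Add(4, -3), -1))), Pow(Add(1, -10), -1))), 22) = Mul(Mul(4, Mul(Add(-3, Mul(Add(1, 0), Pow(1, -1))), Pow(-9, -1))), 22) = Mul(Mul(4, Mul(Add(-3, Mul(1, 1)), Rational(-1, 9))), 22) = Mul(Mul(4, Mul(Add(-3, 1), Rational(-1, 9))), 22) = Mul(Mul(4, Mul(-2, Rational(-1, 9))), 22) = Mul(Mul(4, Rational(2, 9)), 22) = Mul(Rational(8, 9), 22) = Rational(176, 9)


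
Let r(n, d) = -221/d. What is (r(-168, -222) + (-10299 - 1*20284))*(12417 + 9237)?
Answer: -24502240845/37 ≈ -6.6222e+8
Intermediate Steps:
(r(-168, -222) + (-10299 - 1*20284))*(12417 + 9237) = (-221/(-222) + (-10299 - 1*20284))*(12417 + 9237) = (-221*(-1/222) + (-10299 - 20284))*21654 = (221/222 - 30583)*21654 = -6789205/222*21654 = -24502240845/37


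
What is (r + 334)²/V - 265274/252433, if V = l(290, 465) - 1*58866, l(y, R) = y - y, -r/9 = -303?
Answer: -2380842400477/14859720978 ≈ -160.22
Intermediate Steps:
r = 2727 (r = -9*(-303) = 2727)
l(y, R) = 0
V = -58866 (V = 0 - 1*58866 = 0 - 58866 = -58866)
(r + 334)²/V - 265274/252433 = (2727 + 334)²/(-58866) - 265274/252433 = 3061²*(-1/58866) - 265274*1/252433 = 9369721*(-1/58866) - 265274/252433 = -9369721/58866 - 265274/252433 = -2380842400477/14859720978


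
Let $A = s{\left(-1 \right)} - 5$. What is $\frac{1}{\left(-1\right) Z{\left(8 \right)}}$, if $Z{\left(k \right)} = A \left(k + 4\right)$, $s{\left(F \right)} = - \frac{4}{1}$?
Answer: $\frac{1}{108} \approx 0.0092593$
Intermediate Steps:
$s{\left(F \right)} = -4$ ($s{\left(F \right)} = \left(-4\right) 1 = -4$)
$A = -9$ ($A = -4 - 5 = -9$)
$Z{\left(k \right)} = -36 - 9 k$ ($Z{\left(k \right)} = - 9 \left(k + 4\right) = - 9 \left(4 + k\right) = -36 - 9 k$)
$\frac{1}{\left(-1\right) Z{\left(8 \right)}} = \frac{1}{\left(-1\right) \left(-36 - 72\right)} = \frac{1}{\left(-1\right) \left(-108\right)} = \frac{1}{108}$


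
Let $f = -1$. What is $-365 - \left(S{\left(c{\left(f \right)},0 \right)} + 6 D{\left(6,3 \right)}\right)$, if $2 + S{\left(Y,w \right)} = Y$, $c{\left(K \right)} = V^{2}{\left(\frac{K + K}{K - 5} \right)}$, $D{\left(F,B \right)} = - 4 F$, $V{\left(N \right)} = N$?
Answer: $- \frac{1972}{9} \approx -219.11$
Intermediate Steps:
$c{\left(K \right)} = \frac{4 K^{2}}{\left(-5 + K\right)^{2}}$ ($c{\left(K \right)} = \left(\frac{K + K}{K - 5}\right)^{2} = \left(\frac{2 K}{-5 + K}\right)^{2} = \frac{4 K^{2}}{\left(-5 + K\right)^{2}}$)
$S{\left(Y,w \right)} = -2 + Y$
$-365 - \left(S{\left(c{\left(f \right)},0 \right)} + 6 D{\left(6,3 \right)}\right) = -365 - \left(\left(-2 + \frac{4 \left(-1\right)^{2}}{\left(-5 - 1\right)^{2}}\right) + 6 \left(\left(-4\right) 6\right)\right) = -365 - \left(\left(-2 + 4 \cdot 1 \cdot \frac{1}{36}\right) + 6 \left(-24\right)\right) = -365 - \left(\left(-2 + 4 \cdot 1 \cdot \frac{1}{36}\right) - 144\right) = -365 - \left(\left(-2 + \frac{1}{9}\right) - 144\right) = -365 - \left(- \frac{17}{9} - 144\right) = -365 - - \frac{1313}{9} = -365 + \frac{1313}{9} = - \frac{1972}{9}$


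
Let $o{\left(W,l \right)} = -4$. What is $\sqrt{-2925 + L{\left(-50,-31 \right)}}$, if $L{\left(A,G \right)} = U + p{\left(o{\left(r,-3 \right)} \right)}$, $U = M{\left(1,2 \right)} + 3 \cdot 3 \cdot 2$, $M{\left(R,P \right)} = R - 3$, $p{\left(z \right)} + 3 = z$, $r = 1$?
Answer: $54 i \approx 54.0 i$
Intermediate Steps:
$p{\left(z \right)} = -3 + z$
$M{\left(R,P \right)} = -3 + R$
$U = 16$ ($U = \left(-3 + 1\right) + 3 \cdot 3 \cdot 2 = -2 + 9 \cdot 2 = -2 + 18 = 16$)
$L{\left(A,G \right)} = 9$ ($L{\left(A,G \right)} = 16 - 7 = 9$)
$\sqrt{-2925 + L{\left(-50,-31 \right)}} = \sqrt{-2925 + 9} = \sqrt{-2916} = 54 i$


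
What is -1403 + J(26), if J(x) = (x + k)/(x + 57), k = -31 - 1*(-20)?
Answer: -116434/83 ≈ -1402.8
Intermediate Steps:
k = -11 (k = -31 + 20 = -11)
J(x) = (-11 + x)/(57 + x) (J(x) = (x - 11)/(x + 57) = (-11 + x)/(57 + x))
-1403 + J(26) = -1403 + (-11 + 26)/(57 + 26) = -1403 + 15/83 = -116434/83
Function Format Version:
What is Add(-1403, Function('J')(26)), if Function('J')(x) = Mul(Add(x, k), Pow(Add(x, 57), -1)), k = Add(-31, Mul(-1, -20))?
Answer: Rational(-116434, 83) ≈ -1402.8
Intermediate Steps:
k = -11 (k = Add(-31, 20) = -11)
Function('J')(x) = Mul(Pow(Add(57, x), -1), Add(-11, x)) (Function('J')(x) = Mul(Add(x, -11), Pow(Add(x, 57), -1)) = Mul(Add(-11, x), Pow(Add(57, x), -1)) = Mul(Pow(Add(57, x), -1), Add(-11, x)))
Add(-1403, Function('J')(26)) = Add(-1403, Mul(Pow(Add(57, 26), -1), Add(-11, 26))) = Add(-1403, Mul(Pow(83, -1), 15)) = Add(-1403, Mul(Rational(1, 83), 15)) = Add(-1403, Rational(15, 83)) = Rational(-116434, 83)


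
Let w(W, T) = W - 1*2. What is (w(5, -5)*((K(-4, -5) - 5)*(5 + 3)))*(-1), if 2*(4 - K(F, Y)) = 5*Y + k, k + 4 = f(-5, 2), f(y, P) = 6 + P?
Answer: -228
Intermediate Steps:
k = 4 (k = -4 + (6 + 2) = -4 + 8 = 4)
K(F, Y) = 2 - 5*Y/2 (K(F, Y) = 4 - (5*Y + 4)/2 = 4 - (4 + 5*Y)/2 = 4 + (-2 - 5*Y/2) = 2 - 5*Y/2)
w(W, T) = -2 + W (w(W, T) = W - 2 = -2 + W)
(w(5, -5)*((K(-4, -5) - 5)*(5 + 3)))*(-1) = ((-2 + 5)*(((2 - 5/2*(-5)) - 5)*(5 + 3)))*(-1) = (3*(((2 + 25/2) - 5)*8))*(-1) = (3*((29/2 - 5)*8))*(-1) = (3*((19/2)*8))*(-1) = (3*76)*(-1) = 228*(-1) = -228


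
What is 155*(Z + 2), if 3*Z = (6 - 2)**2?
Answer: 3410/3 ≈ 1136.7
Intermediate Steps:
Z = 16/3 (Z = (6 - 2)**2/3 = (1/3)*4**2 = (1/3)*16 = 16/3 ≈ 5.3333)
155*(Z + 2) = 155*(16/3 + 2) = 155*(22/3) = 3410/3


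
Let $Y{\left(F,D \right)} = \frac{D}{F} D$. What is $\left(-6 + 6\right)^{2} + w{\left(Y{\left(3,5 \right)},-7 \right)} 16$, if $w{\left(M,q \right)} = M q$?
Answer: $- \frac{2800}{3} \approx -933.33$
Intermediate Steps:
$Y{\left(F,D \right)} = \frac{D^{2}}{F}$ ($Y{\left(F,D \right)} = \frac{D}{F} D = \frac{D^{2}}{F}$)
$\left(-6 + 6\right)^{2} + w{\left(Y{\left(3,5 \right)},-7 \right)} 16 = \left(-6 + 6\right)^{2} + \frac{5^{2}}{3} \left(-7\right) 16 = 0^{2} + 25 \cdot \frac{1}{3} \left(-7\right) 16 = 0 + \frac{25}{3} \left(-7\right) 16 = 0 - \frac{2800}{3} = - \frac{2800}{3}$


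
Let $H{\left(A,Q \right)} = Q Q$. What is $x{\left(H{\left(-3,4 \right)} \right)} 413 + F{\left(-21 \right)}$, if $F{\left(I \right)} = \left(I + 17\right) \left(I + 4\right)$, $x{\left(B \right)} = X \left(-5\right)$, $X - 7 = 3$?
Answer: $-20582$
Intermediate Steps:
$X = 10$ ($X = 7 + 3 = 10$)
$H{\left(A,Q \right)} = Q^{2}$
$x{\left(B \right)} = -50$ ($x{\left(B \right)} = 10 \left(-5\right) = -50$)
$F{\left(I \right)} = \left(4 + I\right) \left(17 + I\right)$ ($F{\left(I \right)} = \left(17 + I\right) \left(4 + I\right) = \left(4 + I\right) \left(17 + I\right)$)
$x{\left(H{\left(-3,4 \right)} \right)} 413 + F{\left(-21 \right)} = \left(-50\right) 413 + \left(68 + \left(-21\right)^{2} + 21 \left(-21\right)\right) = -20650 + \left(68 + 441 - 441\right) = -20650 + 68 = -20582$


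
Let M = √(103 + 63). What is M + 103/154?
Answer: 103/154 + √166 ≈ 13.553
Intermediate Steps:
M = √166 ≈ 12.884
M + 103/154 = √166 + 103/154 = 103/154 + √166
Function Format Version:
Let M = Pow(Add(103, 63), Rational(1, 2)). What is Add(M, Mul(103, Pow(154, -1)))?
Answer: Add(Rational(103, 154), Pow(166, Rational(1, 2))) ≈ 13.553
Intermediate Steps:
M = Pow(166, Rational(1, 2)) ≈ 12.884
Add(M, Mul(103, Pow(154, -1))) = Add(Pow(166, Rational(1, 2)), Mul(103, Pow(154, -1))) = Add(Pow(166, Rational(1, 2)), Mul(103, Rational(1, 154))) = Add(Pow(166, Rational(1, 2)), Rational(103, 154)) = Add(Rational(103, 154), Pow(166, Rational(1, 2)))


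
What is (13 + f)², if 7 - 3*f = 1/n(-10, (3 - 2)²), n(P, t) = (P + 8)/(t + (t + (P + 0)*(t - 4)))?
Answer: 3844/9 ≈ 427.11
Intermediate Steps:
n(P, t) = (8 + P)/(2*t + P*(-4 + t)) (n(P, t) = (8 + P)/(t + (t + P*(-4 + t))) = (8 + P)/(2*t + P*(-4 + t)))
f = 23/3 (f = 7/3 - (-4*(-10) + 2*(3 - 2)² - 10*(3 - 2)²)/(8 - 10)/3 = 7/3 - 1/(3*(-2/(40 + 2*1² - 10*1²))) = 7/3 - 1/(3*(-2/(40 + 2*1 - 10*1))) = 7/3 - 1/(3*(-2/(40 + 2 - 10))) = 7/3 - 1/(3*(-2/32)) = 7/3 - 1/(3*((1/32)*(-2))) = 7/3 - 1/(3*(-1/16)) = 7/3 - ⅓*(-16) = 7/3 + 16/3 = 23/3 ≈ 7.6667)
(13 + f)² = (13 + 23/3)² = (62/3)² = 3844/9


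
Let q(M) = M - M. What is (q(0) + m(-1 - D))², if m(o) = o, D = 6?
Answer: 49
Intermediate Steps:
q(M) = 0
(q(0) + m(-1 - D))² = (0 + (-1 - 1*6))² = (0 + (-1 - 6))² = (0 - 7)² = (-7)² = 49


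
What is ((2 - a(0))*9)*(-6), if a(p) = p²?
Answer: -108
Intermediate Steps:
((2 - a(0))*9)*(-6) = ((2 - 1*0²)*9)*(-6) = ((2 - 1*0)*9)*(-6) = ((2 + 0)*9)*(-6) = (2*9)*(-6) = 18*(-6) = -108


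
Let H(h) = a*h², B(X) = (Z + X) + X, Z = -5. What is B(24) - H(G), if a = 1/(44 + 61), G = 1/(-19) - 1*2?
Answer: 542798/12635 ≈ 42.960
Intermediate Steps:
B(X) = -5 + 2*X (B(X) = (-5 + X) + X = -5 + 2*X)
G = -39/19 (G = -1/19 - 2 = -39/19 ≈ -2.0526)
a = 1/105 ≈ 0.0095238
H(h) = h²/105
B(24) - H(G) = (-5 + 2*24) - (-39/19)²/105 = (-5 + 48) - 1521/(105*361) = 43 - 1*507/12635 = 43 - 507/12635 = 542798/12635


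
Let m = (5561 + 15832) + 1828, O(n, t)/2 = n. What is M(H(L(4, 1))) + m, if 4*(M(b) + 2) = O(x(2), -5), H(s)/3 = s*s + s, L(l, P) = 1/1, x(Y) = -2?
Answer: 23218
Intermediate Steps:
O(n, t) = 2*n
L(l, P) = 1
H(s) = 3*s + 3*s² (H(s) = 3*(s*s + s) = 3*(s² + s) = 3*(s + s²) = 3*s + 3*s²)
M(b) = -3 (M(b) = -2 + (2*(-2))/4 = -2 + (¼)*(-4) = -2 - 1 = -3)
m = 23221 (m = 21393 + 1828 = 23221)
M(H(L(4, 1))) + m = -3 + 23221 = 23218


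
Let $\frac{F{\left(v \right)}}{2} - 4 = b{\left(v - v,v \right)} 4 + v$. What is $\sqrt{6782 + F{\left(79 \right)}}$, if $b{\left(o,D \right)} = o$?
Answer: $6 \sqrt{193} \approx 83.355$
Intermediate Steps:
$F{\left(v \right)} = 8 + 2 v$ ($F{\left(v \right)} = 8 + 2 \left(\left(v - v\right) 4 + v\right) = 8 + 2 \left(0 \cdot 4 + v\right) = 8 + 2 \left(0 + v\right) = 8 + 2 v$)
$\sqrt{6782 + F{\left(79 \right)}} = \sqrt{6782 + \left(8 + 2 \cdot 79\right)} = \sqrt{6782 + \left(8 + 158\right)} = \sqrt{6782 + 166} = \sqrt{6948} = 6 \sqrt{193}$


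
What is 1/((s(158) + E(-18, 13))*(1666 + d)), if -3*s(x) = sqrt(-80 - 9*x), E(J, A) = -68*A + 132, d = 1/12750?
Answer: -43146000/54070644384019 + 19125*I*sqrt(1502)/54070644384019 ≈ -7.9796e-7 + 1.3708e-8*I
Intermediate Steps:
d = 1/12750 ≈ 7.8431e-5
E(J, A) = 132 - 68*A
s(x) = -sqrt(-80 - 9*x)/3
1/((s(158) + E(-18, 13))*(1666 + d)) = 1/((-sqrt(-80 - 9*158)/3 + (132 - 68*13))*(1666 + 1/12750)) = 1/((-sqrt(-80 - 1422)/3 + (132 - 884))*(21241501/12750)) = 1/((-I*sqrt(1502)/3 - 752)*(21241501/12750)) = 1/((-752 - I*sqrt(1502)/3)*(21241501/12750)) = 1/(-7986804376/6375 - 21241501*I*sqrt(1502)/38250)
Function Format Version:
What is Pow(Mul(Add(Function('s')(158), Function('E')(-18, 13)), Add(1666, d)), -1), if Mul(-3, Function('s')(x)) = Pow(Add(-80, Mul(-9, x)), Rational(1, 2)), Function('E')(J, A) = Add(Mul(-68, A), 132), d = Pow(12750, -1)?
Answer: Add(Rational(-43146000, 54070644384019), Mul(Rational(19125, 54070644384019), I, Pow(1502, Rational(1, 2)))) ≈ Add(-7.9796e-7, Mul(1.3708e-8, I))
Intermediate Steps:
d = Rational(1, 12750) ≈ 7.8431e-5
Function('E')(J, A) = Add(132, Mul(-68, A))
Function('s')(x) = Mul(Rational(-1, 3), Pow(Add(-80, Mul(-9, x)), Rational(1, 2)))
Pow(Mul(Add(Function('s')(158), Function('E')(-18, 13)), Add(1666, d)), -1) = Pow(Mul(Add(Mul(Rational(-1, 3), Pow(Add(-80, Mul(-9, 158)), Rational(1, 2))), Add(132, Mul(-68, 13))), Add(1666, Rational(1, 12750))), -1) = Pow(Mul(Add(Mul(Rational(-1, 3), Pow(Add(-80, -1422), Rational(1, 2))), Add(132, -884)), Rational(21241501, 12750)), -1) = Pow(Mul(Add(Mul(Rational(-1, 3), Pow(-1502, Rational(1, 2))), -752), Rational(21241501, 12750)), -1) = Pow(Mul(Add(Mul(Rational(-1, 3), Mul(I, Pow(1502, Rational(1, 2)))), -752), Rational(21241501, 12750)), -1) = Pow(Mul(Add(Mul(Rational(-1, 3), I, Pow(1502, Rational(1, 2))), -752), Rational(21241501, 12750)), -1) = Pow(Mul(Add(-752, Mul(Rational(-1, 3), I, Pow(1502, Rational(1, 2)))), Rational(21241501, 12750)), -1) = Pow(Add(Rational(-7986804376, 6375), Mul(Rational(-21241501, 38250), I, Pow(1502, Rational(1, 2)))), -1)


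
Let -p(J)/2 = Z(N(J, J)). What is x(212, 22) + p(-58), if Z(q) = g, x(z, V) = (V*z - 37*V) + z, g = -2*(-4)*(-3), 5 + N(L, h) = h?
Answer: 4110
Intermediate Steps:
N(L, h) = -5 + h
g = -24 (g = 8*(-3) = -24)
x(z, V) = z - 37*V + V*z (x(z, V) = (-37*V + V*z) + z = z - 37*V + V*z)
Z(q) = -24
p(J) = 48 (p(J) = -2*(-24) = 48)
x(212, 22) + p(-58) = (212 - 37*22 + 22*212) + 48 = (212 - 814 + 4664) + 48 = 4062 + 48 = 4110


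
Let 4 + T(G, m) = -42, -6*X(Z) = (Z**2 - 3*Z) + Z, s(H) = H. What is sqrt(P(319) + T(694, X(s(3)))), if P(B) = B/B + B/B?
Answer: 2*I*sqrt(11) ≈ 6.6332*I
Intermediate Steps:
X(Z) = -Z**2/6 + Z/3 (X(Z) = -((Z**2 - 3*Z) + Z)/6 = -(Z**2 - 2*Z)/6 = -Z**2/6 + Z/3)
P(B) = 2 (P(B) = 1 + 1 = 2)
T(G, m) = -46 (T(G, m) = -4 - 42 = -46)
sqrt(P(319) + T(694, X(s(3)))) = sqrt(2 - 46) = sqrt(-44) = 2*I*sqrt(11)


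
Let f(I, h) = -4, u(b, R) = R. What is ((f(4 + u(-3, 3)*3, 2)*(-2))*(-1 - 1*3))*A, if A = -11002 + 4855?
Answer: 196704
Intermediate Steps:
A = -6147
((f(4 + u(-3, 3)*3, 2)*(-2))*(-1 - 1*3))*A = ((-4*(-2))*(-1 - 1*3))*(-6147) = (8*(-1 - 3))*(-6147) = (8*(-4))*(-6147) = -32*(-6147) = 196704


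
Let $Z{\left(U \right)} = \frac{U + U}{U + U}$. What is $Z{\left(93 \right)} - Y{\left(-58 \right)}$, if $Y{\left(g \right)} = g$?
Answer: $59$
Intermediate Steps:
$Z{\left(U \right)} = 1$ ($Z{\left(U \right)} = \frac{2 U}{2 U} = 2 U \frac{1}{2 U} = 1$)
$Z{\left(93 \right)} - Y{\left(-58 \right)} = 1 - -58 = 1 + 58 = 59$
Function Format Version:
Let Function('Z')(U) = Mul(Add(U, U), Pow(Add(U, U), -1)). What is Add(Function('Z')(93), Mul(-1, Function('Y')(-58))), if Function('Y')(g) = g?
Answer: 59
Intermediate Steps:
Function('Z')(U) = 1 (Function('Z')(U) = Mul(Mul(2, U), Pow(Mul(2, U), -1)) = Mul(Mul(2, U), Mul(Rational(1, 2), Pow(U, -1))) = 1)
Add(Function('Z')(93), Mul(-1, Function('Y')(-58))) = Add(1, Mul(-1, -58)) = Add(1, 58) = 59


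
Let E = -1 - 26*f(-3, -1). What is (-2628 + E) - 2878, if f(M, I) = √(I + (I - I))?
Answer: -5507 - 26*I ≈ -5507.0 - 26.0*I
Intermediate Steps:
f(M, I) = √I (f(M, I) = √(I + 0) = √I)
E = -1 - 26*I ≈ -1.0 - 26.0*I
(-2628 + E) - 2878 = (-2628 + (-1 - 26*I)) - 2878 = (-2629 - 26*I) - 2878 = -5507 - 26*I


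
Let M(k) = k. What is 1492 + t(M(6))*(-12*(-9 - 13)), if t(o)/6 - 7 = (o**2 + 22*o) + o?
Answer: 288196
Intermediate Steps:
t(o) = 42 + 6*o**2 + 138*o (t(o) = 42 + 6*((o**2 + 22*o) + o) = 42 + 6*(o**2 + 23*o) = 42 + (6*o**2 + 138*o) = 42 + 6*o**2 + 138*o)
1492 + t(M(6))*(-12*(-9 - 13)) = 1492 + (42 + 6*6**2 + 138*6)*(-12*(-9 - 13)) = 1492 + (42 + 6*36 + 828)*(-12*(-22)) = 1492 + (42 + 216 + 828)*264 = 1492 + 1086*264 = 1492 + 286704 = 288196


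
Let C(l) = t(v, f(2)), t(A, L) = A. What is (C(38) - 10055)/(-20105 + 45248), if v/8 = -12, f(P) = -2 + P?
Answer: -10151/25143 ≈ -0.40373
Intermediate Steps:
v = -96 (v = 8*(-12) = -96)
C(l) = -96
(C(38) - 10055)/(-20105 + 45248) = (-96 - 10055)/(-20105 + 45248) = -10151/25143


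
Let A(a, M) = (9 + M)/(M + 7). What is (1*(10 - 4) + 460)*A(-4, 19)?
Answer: 6524/13 ≈ 501.85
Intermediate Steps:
A(a, M) = (9 + M)/(7 + M)
(1*(10 - 4) + 460)*A(-4, 19) = (1*(10 - 4) + 460)*((9 + 19)/(7 + 19)) = (1*6 + 460)*(28/26) = (6 + 460)*((1/26)*28) = 466*(14/13) = 6524/13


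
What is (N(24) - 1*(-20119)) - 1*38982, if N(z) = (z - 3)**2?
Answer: -18422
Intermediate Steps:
N(z) = (-3 + z)**2
(N(24) - 1*(-20119)) - 1*38982 = ((-3 + 24)**2 - 1*(-20119)) - 1*38982 = (21**2 + 20119) - 38982 = (441 + 20119) - 38982 = 20560 - 38982 = -18422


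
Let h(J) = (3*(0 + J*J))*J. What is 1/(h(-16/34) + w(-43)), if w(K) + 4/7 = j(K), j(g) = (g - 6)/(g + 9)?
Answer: 68782/38319 ≈ 1.7950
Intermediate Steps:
j(g) = (-6 + g)/(9 + g)
w(K) = -4/7 + (-6 + K)/(9 + K)
h(J) = 3*J³ (h(J) = (3*(0 + J²))*J = (3*J²)*J = 3*J³)
1/(h(-16/34) + w(-43)) = 1/(3*(-16/34)³ + 3*(-26 - 43)/(7*(9 - 43))) = 1/(3*(-16*1/34)³ + (3/7)*(-69)/(-34)) = 1/(3*(-8/17)³ + (3/7)*(-1/34)*(-69)) = 1/(3*(-512/4913) + 207/238) = 1/(-1536/4913 + 207/238) = 1/(38319/68782) = 68782/38319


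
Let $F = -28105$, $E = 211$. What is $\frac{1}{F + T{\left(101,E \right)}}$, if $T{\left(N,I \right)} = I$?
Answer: $- \frac{1}{27894} \approx -3.585 \cdot 10^{-5}$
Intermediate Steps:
$\frac{1}{F + T{\left(101,E \right)}} = \frac{1}{-28105 + 211} = \frac{1}{-27894} = - \frac{1}{27894}$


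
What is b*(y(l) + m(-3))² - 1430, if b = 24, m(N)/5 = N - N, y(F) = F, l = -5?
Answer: -830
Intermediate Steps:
m(N) = 0 (m(N) = 5*(N - N) = 5*0 = 0)
b*(y(l) + m(-3))² - 1430 = 24*(-5 + 0)² - 1430 = 24*(-5)² - 1430 = 24*25 - 1430 = 600 - 1430 = -830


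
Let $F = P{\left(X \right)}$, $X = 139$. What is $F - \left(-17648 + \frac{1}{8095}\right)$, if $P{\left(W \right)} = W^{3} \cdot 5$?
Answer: $\frac{108843289584}{8095} \approx 1.3446 \cdot 10^{7}$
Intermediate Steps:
$P{\left(W \right)} = 5 W^{3}$
$F = 13428095$ ($F = 5 \cdot 139^{3} = 5 \cdot 2685619 = 13428095$)
$F - \left(-17648 + \frac{1}{8095}\right) = 13428095 - \left(-17648 + \frac{1}{8095}\right) = 13428095 + \left(\left(- \frac{1}{8095} - 4698\right) + 22346\right) = 13428095 + \left(- \frac{38030311}{8095} + 22346\right) = 13428095 + \frac{142860559}{8095} = \frac{108843289584}{8095}$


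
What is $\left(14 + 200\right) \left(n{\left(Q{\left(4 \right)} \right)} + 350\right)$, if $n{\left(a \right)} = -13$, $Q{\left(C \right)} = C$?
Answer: $72118$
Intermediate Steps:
$\left(14 + 200\right) \left(n{\left(Q{\left(4 \right)} \right)} + 350\right) = \left(14 + 200\right) \left(-13 + 350\right) = 214 \cdot 337 = 72118$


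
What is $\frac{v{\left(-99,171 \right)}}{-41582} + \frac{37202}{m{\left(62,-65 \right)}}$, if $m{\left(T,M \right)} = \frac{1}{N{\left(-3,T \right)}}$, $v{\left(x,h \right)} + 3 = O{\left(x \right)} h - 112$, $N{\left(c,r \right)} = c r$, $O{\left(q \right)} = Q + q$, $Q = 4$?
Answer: $- \frac{143864813272}{20791} \approx -6.9196 \cdot 10^{6}$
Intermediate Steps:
$O{\left(q \right)} = 4 + q$
$v{\left(x,h \right)} = -115 + h \left(4 + x\right)$ ($v{\left(x,h \right)} = -3 + \left(\left(4 + x\right) h - 112\right) = -3 + \left(h \left(4 + x\right) - 112\right) = -3 + \left(-112 + h \left(4 + x\right)\right) = -115 + h \left(4 + x\right)$)
$m{\left(T,M \right)} = - \frac{1}{3 T}$ ($m{\left(T,M \right)} = \frac{1}{\left(-3\right) T} = - \frac{1}{3 T}$)
$\frac{v{\left(-99,171 \right)}}{-41582} + \frac{37202}{m{\left(62,-65 \right)}} = \frac{-115 + 171 \left(4 - 99\right)}{-41582} + \frac{37202}{\left(- \frac{1}{3}\right) \frac{1}{62}} = \left(-115 + 171 \left(-95\right)\right) \left(- \frac{1}{41582}\right) + \frac{37202}{\left(- \frac{1}{3}\right) \frac{1}{62}} = \left(-115 - 16245\right) \left(- \frac{1}{41582}\right) + \frac{37202}{- \frac{1}{186}} = \left(-16360\right) \left(- \frac{1}{41582}\right) + 37202 \left(-186\right) = \frac{8180}{20791} - 6919572 = - \frac{143864813272}{20791}$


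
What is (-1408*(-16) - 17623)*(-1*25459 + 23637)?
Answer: -8936910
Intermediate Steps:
(-1408*(-16) - 17623)*(-1*25459 + 23637) = (22528 - 17623)*(-25459 + 23637) = 4905*(-1822) = -8936910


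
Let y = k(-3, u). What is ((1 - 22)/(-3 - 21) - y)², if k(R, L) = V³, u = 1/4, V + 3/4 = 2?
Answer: 4761/4096 ≈ 1.1624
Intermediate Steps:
V = 5/4 (V = -¾ + 2 = 5/4 ≈ 1.2500)
u = ¼ ≈ 0.25000
k(R, L) = 125/64 (k(R, L) = (5/4)³ = 125/64)
y = 125/64 ≈ 1.9531
((1 - 22)/(-3 - 21) - y)² = ((1 - 22)/(-3 - 21) - 1*125/64)² = (-21/(-24) - 125/64)² = (-21*(-1/24) - 125/64)² = (7/8 - 125/64)² = (-69/64)² = 4761/4096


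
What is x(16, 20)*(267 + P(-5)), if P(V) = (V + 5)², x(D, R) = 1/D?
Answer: 267/16 ≈ 16.688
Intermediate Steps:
P(V) = (5 + V)²
x(16, 20)*(267 + P(-5)) = (267 + (5 - 5)²)/16 = (267 + 0²)/16 = (267 + 0)/16 = (1/16)*267 = 267/16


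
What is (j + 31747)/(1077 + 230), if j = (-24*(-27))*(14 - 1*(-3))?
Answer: 42763/1307 ≈ 32.718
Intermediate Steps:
j = 11016 (j = 648*(14 + 3) = 648*17 = 11016)
(j + 31747)/(1077 + 230) = (11016 + 31747)/(1077 + 230) = 42763/1307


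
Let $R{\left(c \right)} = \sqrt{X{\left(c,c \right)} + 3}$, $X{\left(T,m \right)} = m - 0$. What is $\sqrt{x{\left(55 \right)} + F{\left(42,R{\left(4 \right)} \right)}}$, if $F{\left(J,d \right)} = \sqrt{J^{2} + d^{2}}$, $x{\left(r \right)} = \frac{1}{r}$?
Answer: $\frac{\sqrt{55 + 3025 \sqrt{1771}}}{55} \approx 6.4886$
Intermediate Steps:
$X{\left(T,m \right)} = m$ ($X{\left(T,m \right)} = m + 0 = m$)
$R{\left(c \right)} = \sqrt{3 + c}$ ($R{\left(c \right)} = \sqrt{c + 3} = \sqrt{3 + c}$)
$\sqrt{x{\left(55 \right)} + F{\left(42,R{\left(4 \right)} \right)}} = \sqrt{\frac{1}{55} + \sqrt{42^{2} + \left(\sqrt{3 + 4}\right)^{2}}} = \sqrt{\frac{1}{55} + \sqrt{1764 + \left(\sqrt{7}\right)^{2}}} = \sqrt{\frac{1}{55} + \sqrt{1764 + 7}} = \sqrt{\frac{1}{55} + \sqrt{1771}}$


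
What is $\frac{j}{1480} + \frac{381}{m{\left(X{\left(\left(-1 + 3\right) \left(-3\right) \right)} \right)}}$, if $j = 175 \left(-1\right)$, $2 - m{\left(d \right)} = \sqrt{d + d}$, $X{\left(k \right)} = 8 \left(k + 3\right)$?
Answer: $\frac{55933}{3848} + \frac{381 i \sqrt{3}}{13} \approx 14.536 + 50.762 i$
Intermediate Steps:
$X{\left(k \right)} = 24 + 8 k$ ($X{\left(k \right)} = 8 \left(3 + k\right) = 24 + 8 k$)
$m{\left(d \right)} = 2 - \sqrt{2} \sqrt{d}$ ($m{\left(d \right)} = 2 - \sqrt{d + d} = 2 - \sqrt{2 d} = 2 - \sqrt{2} \sqrt{d}$)
$j = -175$
$\frac{j}{1480} + \frac{381}{m{\left(X{\left(\left(-1 + 3\right) \left(-3\right) \right)} \right)}} = - \frac{175}{1480} + \frac{381}{2 - \sqrt{2} \sqrt{24 + 8 \left(-1 + 3\right) \left(-3\right)}} = \left(-175\right) \frac{1}{1480} + \frac{381}{2 - \sqrt{2} \sqrt{24 + 8 \cdot 2 \left(-3\right)}} = - \frac{35}{296} + \frac{381}{2 - \sqrt{2} \sqrt{24 + 8 \left(-6\right)}} = - \frac{35}{296} + \frac{381}{2 - \sqrt{2} \sqrt{24 - 48}} = - \frac{35}{296} + \frac{381}{2 - \sqrt{2} \sqrt{-24}} = - \frac{35}{296} + \frac{381}{2 - \sqrt{2} \cdot 2 i \sqrt{6}} = - \frac{35}{296} + \frac{381}{2 - 4 i \sqrt{3}}$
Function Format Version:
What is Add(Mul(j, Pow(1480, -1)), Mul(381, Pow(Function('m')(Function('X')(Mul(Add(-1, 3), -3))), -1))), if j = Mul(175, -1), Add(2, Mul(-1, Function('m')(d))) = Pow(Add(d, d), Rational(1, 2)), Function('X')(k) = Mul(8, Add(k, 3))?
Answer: Add(Rational(55933, 3848), Mul(Rational(381, 13), I, Pow(3, Rational(1, 2)))) ≈ Add(14.536, Mul(50.762, I))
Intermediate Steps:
Function('X')(k) = Add(24, Mul(8, k)) (Function('X')(k) = Mul(8, Add(3, k)) = Add(24, Mul(8, k)))
Function('m')(d) = Add(2, Mul(-1, Pow(2, Rational(1, 2)), Pow(d, Rational(1, 2)))) (Function('m')(d) = Add(2, Mul(-1, Pow(Add(d, d), Rational(1, 2)))) = Add(2, Mul(-1, Pow(Mul(2, d), Rational(1, 2)))) = Add(2, Mul(-1, Mul(Pow(2, Rational(1, 2)), Pow(d, Rational(1, 2))))) = Add(2, Mul(-1, Pow(2, Rational(1, 2)), Pow(d, Rational(1, 2)))))
j = -175
Add(Mul(j, Pow(1480, -1)), Mul(381, Pow(Function('m')(Function('X')(Mul(Add(-1, 3), -3))), -1))) = Add(Mul(-175, Pow(1480, -1)), Mul(381, Pow(Add(2, Mul(-1, Pow(2, Rational(1, 2)), Pow(Add(24, Mul(8, Mul(Add(-1, 3), -3))), Rational(1, 2)))), -1))) = Add(Mul(-175, Rational(1, 1480)), Mul(381, Pow(Add(2, Mul(-1, Pow(2, Rational(1, 2)), Pow(Add(24, Mul(8, Mul(2, -3))), Rational(1, 2)))), -1))) = Add(Rational(-35, 296), Mul(381, Pow(Add(2, Mul(-1, Pow(2, Rational(1, 2)), Pow(Add(24, Mul(8, -6)), Rational(1, 2)))), -1))) = Add(Rational(-35, 296), Mul(381, Pow(Add(2, Mul(-1, Pow(2, Rational(1, 2)), Pow(Add(24, -48), Rational(1, 2)))), -1))) = Add(Rational(-35, 296), Mul(381, Pow(Add(2, Mul(-1, Pow(2, Rational(1, 2)), Pow(-24, Rational(1, 2)))), -1))) = Add(Rational(-35, 296), Mul(381, Pow(Add(2, Mul(-1, Pow(2, Rational(1, 2)), Mul(2, I, Pow(6, Rational(1, 2))))), -1))) = Add(Rational(-35, 296), Mul(381, Pow(Add(2, Mul(-4, I, Pow(3, Rational(1, 2)))), -1)))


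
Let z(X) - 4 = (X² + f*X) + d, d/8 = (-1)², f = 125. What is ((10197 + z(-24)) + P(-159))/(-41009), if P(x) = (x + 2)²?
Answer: -32434/41009 ≈ -0.79090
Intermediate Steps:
d = 8 (d = 8*(-1)² = 8*1 = 8)
P(x) = (2 + x)²
z(X) = 12 + X² + 125*X (z(X) = 4 + ((X² + 125*X) + 8) = 4 + (8 + X² + 125*X) = 12 + X² + 125*X)
((10197 + z(-24)) + P(-159))/(-41009) = ((10197 + (12 + (-24)² + 125*(-24))) + (2 - 159)²)/(-41009) = ((10197 + (12 + 576 - 3000)) + (-157)²)*(-1/41009) = ((10197 - 2412) + 24649)*(-1/41009) = (7785 + 24649)*(-1/41009) = 32434*(-1/41009) = -32434/41009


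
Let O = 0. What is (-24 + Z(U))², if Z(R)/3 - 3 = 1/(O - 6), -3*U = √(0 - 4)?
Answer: 961/4 ≈ 240.25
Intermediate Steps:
U = -2*I/3 (U = -√(0 - 4)/3 = -2*I/3 ≈ -0.66667*I)
Z(R) = 17/2 (Z(R) = 9 + 3/(0 - 6) = 9 + 3/(-6) = 9 + 3*(-⅙) = 9 - ½ = 17/2)
(-24 + Z(U))² = (-24 + 17/2)² = (-31/2)² = 961/4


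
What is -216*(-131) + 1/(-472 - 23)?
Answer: 14006519/495 ≈ 28296.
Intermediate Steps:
-216*(-131) + 1/(-472 - 23) = 28296 + 1/(-495) = 28296 - 1/495 = 14006519/495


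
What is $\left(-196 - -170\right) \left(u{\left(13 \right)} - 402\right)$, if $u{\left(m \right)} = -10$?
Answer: $10712$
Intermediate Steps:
$\left(-196 - -170\right) \left(u{\left(13 \right)} - 402\right) = \left(-196 - -170\right) \left(-10 - 402\right) = \left(-196 + 170\right) \left(-10 - 402\right) = \left(-26\right) \left(-412\right) = 10712$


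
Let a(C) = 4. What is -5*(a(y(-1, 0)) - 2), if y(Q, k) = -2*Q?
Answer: -10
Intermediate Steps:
-5*(a(y(-1, 0)) - 2) = -5*(4 - 2) = -5*2 = -10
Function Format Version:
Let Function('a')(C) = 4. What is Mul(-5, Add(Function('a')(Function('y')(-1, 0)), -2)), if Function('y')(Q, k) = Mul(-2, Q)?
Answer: -10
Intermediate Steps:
Mul(-5, Add(Function('a')(Function('y')(-1, 0)), -2)) = Mul(-5, Add(4, -2)) = Mul(-5, 2) = -10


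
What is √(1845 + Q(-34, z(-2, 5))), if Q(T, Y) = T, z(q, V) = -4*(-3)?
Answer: √1811 ≈ 42.556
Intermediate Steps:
z(q, V) = 12
√(1845 + Q(-34, z(-2, 5))) = √(1845 - 34) = √1811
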